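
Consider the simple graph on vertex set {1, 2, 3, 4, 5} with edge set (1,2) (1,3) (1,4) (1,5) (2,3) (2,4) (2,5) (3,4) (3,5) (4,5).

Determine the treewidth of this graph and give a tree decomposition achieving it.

With just one bag of size 5, the width is 5 − 1 = 4, so tw(G) ≤ 4. Conversely, {1, 2, 3, 4, 5} is a clique of size 5, and the vertices of any clique must share a bag in every tree decomposition; so some bag has ≥ 5 vertices and tw(G) ≥ 4. Hence tw(G) = 4 exactly.

Treewidth 4.
One optimal decomposition is:
Bags: B1 = {1, 2, 3, 4, 5}
Tree: (single bag)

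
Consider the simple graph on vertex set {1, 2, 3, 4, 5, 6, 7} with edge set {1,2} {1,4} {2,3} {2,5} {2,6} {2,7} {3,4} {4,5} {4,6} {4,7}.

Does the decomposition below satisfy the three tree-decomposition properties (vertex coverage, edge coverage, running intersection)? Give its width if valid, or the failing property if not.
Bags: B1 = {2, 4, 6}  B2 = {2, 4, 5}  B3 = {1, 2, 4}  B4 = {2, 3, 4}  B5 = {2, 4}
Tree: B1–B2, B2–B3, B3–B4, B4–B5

A tree decomposition must satisfy three properties: every vertex lies in some bag; for every edge, both endpoints lie together in some bag; and for every vertex, the bags containing it form a connected subtree. Here vertex 7 appears in no bag, so the decomposition is invalid.

No — vertex 7 appears in no bag.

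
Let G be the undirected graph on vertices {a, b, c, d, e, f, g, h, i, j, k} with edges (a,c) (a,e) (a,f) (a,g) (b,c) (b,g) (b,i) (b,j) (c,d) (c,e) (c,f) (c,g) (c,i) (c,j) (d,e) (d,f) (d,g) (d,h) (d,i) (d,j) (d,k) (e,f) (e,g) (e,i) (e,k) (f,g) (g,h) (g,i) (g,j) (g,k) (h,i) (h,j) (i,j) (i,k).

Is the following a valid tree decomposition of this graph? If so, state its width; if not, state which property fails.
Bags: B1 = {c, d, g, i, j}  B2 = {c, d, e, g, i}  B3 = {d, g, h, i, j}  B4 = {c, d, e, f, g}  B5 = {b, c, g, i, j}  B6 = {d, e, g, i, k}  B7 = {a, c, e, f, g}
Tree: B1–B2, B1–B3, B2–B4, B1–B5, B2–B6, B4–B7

Checking the three conditions: (i) the bags cover all of {a, b, c, d, e, f, g, h, i, j, k}; (ii) for each edge, some bag contains both endpoints; (iii) the bags containing any fixed vertex form a subtree. All hold, so the decomposition is valid with width 5 − 1 = 4.

Yes; width 4.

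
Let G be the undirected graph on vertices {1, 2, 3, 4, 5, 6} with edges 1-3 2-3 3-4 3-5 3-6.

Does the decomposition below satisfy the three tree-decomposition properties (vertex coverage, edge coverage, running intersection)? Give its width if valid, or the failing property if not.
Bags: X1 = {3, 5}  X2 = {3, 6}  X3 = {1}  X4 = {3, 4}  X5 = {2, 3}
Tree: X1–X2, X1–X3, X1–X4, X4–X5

A tree decomposition must satisfy three properties: every vertex lies in some bag; for every edge, both endpoints lie together in some bag; and for every vertex, the bags containing it form a connected subtree. Here edge (3,1) lies in no bag, so the decomposition is invalid.

No — edge (3,1) lies in no bag.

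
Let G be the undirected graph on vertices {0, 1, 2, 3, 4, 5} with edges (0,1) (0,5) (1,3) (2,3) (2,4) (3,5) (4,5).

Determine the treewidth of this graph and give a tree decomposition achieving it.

The largest bag has 3 vertices, giving width 2; this decomposition certifies tw(G) ≤ 2. Since 2–4–5–3–2 is a cycle in G, G is not acyclic. Forests are exactly the graphs of treewidth ≤ 1, so tw(G) ≥ 2. Combining the bounds, tw(G) = 2.

Treewidth 2.
One such decomposition:
Bags: B1 = {2, 3, 4}  B2 = {3, 4, 5}  B3 = {1, 3, 5}  B4 = {0, 1, 5}
Tree: B1–B2, B2–B3, B3–B4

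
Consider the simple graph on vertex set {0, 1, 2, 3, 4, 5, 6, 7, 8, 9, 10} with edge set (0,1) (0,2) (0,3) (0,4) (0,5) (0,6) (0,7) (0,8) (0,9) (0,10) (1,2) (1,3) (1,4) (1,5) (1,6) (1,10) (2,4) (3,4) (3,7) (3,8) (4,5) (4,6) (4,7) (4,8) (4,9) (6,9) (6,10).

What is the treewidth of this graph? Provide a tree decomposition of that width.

Every bag has size at most 4, so the width is 4 − 1 = 3 and tw(G) ≤ 3. For the lower bound, the 4 vertices {0, 1, 6, 10} are pairwise adjacent, and any tree decomposition puts a clique entirely inside one bag — forcing width ≥ 3. Combining the bounds, tw(G) = 3.

Treewidth 3.
Bags: B1 = {0, 1, 3, 4}  B2 = {0, 1, 4, 6}  B3 = {0, 1, 6, 10}  B4 = {0, 1, 4, 5}  B5 = {0, 3, 4, 8}  B6 = {0, 4, 6, 9}  B7 = {0, 1, 2, 4}  B8 = {0, 3, 4, 7}
Tree: B1–B2, B2–B3, B2–B4, B1–B5, B2–B6, B1–B7, B1–B8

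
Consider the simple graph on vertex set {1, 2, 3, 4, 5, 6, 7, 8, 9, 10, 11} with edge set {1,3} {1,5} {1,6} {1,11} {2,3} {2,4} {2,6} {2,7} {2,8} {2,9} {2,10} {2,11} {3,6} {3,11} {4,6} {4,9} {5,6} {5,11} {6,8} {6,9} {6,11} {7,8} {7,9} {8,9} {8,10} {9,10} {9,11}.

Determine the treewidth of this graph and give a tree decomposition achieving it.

Every bag has size at most 4, so the width is 4 − 1 = 3 and tw(G) ≤ 3. On the other hand G contains the 4-clique {1, 3, 6, 11}. A clique must lie in a single bag of any decomposition, so no decomposition can have width below 3. Therefore the treewidth is 3.

Treewidth 3.
Bags: B1 = {2, 6, 8, 9}  B2 = {2, 7, 8, 9}  B3 = {2, 6, 9, 11}  B4 = {2, 3, 6, 11}  B5 = {1, 3, 6, 11}  B6 = {2, 8, 9, 10}  B7 = {1, 5, 6, 11}  B8 = {2, 4, 6, 9}
Tree: B1–B2, B1–B3, B3–B4, B4–B5, B1–B6, B5–B7, B3–B8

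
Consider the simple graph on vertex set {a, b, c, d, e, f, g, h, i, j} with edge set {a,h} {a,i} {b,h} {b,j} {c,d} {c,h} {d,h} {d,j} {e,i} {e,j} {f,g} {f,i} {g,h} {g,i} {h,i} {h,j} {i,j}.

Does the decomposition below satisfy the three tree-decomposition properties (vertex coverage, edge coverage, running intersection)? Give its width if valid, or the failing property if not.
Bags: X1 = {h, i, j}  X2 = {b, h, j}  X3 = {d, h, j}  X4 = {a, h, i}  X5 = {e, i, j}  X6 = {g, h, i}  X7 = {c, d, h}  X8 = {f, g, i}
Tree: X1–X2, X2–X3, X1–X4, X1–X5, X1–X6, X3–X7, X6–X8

Yes; width 2.

Checking the three conditions: (i) the bags cover all of {a, b, c, d, e, f, g, h, i, j}; (ii) for each edge, some bag contains both endpoints; (iii) the bags containing any fixed vertex form a subtree. All hold, so the decomposition is valid with width 3 − 1 = 2.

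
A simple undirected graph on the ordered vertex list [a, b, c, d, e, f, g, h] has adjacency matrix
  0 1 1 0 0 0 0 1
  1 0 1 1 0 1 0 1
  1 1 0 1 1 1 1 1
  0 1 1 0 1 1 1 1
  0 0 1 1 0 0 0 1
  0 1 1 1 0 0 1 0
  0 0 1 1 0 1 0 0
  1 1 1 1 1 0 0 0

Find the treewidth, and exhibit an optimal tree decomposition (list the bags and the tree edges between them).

Every bag has size at most 4, so the width is 4 − 1 = 3 and tw(G) ≤ 3. Conversely, {c, d, e, h} is a clique of size 4, and the vertices of any clique must share a bag in every tree decomposition; so some bag has ≥ 4 vertices and tw(G) ≥ 3. The upper and lower bounds meet at 3, so that is the treewidth.

Treewidth 3.
One such decomposition:
Bags: B1 = {c, d, f, g}  B2 = {b, c, d, f}  B3 = {b, c, d, h}  B4 = {a, b, c, h}  B5 = {c, d, e, h}
Tree: B1–B2, B2–B3, B3–B4, B3–B5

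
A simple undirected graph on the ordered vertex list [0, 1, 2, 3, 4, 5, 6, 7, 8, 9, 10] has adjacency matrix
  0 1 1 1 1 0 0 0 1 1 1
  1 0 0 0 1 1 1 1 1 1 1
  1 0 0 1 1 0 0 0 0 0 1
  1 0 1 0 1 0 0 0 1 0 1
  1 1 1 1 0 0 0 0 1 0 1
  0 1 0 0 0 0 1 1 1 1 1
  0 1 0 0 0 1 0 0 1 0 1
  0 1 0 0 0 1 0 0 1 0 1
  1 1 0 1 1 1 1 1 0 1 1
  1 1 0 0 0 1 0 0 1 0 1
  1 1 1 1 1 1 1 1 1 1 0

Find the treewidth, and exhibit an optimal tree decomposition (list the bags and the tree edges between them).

Each bag holds 5 vertices, so the decomposition has width 4, which upper-bounds the treewidth. On the other hand G contains the 5-clique {0, 1, 8, 9, 10}. A clique must lie in a single bag of any decomposition, so no decomposition can have width below 4. Therefore the treewidth is 4.

Treewidth 4.
Bags: B1 = {0, 3, 4, 8, 10}  B2 = {0, 1, 4, 8, 10}  B3 = {0, 1, 8, 9, 10}  B4 = {1, 5, 8, 9, 10}  B5 = {0, 2, 3, 4, 10}  B6 = {1, 5, 6, 8, 10}  B7 = {1, 5, 7, 8, 10}
Tree: B1–B2, B2–B3, B3–B4, B1–B5, B4–B6, B4–B7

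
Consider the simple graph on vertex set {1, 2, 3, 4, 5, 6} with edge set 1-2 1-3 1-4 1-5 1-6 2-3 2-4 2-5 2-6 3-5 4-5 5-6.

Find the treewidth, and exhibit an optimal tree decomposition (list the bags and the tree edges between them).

Every bag has size at most 4, so the width is 4 − 1 = 3 and tw(G) ≤ 3. On the other hand G contains the 4-clique {1, 2, 3, 5}. A clique must lie in a single bag of any decomposition, so no decomposition can have width below 3. Hence tw(G) = 3 exactly.

Treewidth 3.
One such decomposition:
Bags: B1 = {1, 2, 5, 6}  B2 = {1, 2, 3, 5}  B3 = {1, 2, 4, 5}
Tree: B1–B2, B1–B3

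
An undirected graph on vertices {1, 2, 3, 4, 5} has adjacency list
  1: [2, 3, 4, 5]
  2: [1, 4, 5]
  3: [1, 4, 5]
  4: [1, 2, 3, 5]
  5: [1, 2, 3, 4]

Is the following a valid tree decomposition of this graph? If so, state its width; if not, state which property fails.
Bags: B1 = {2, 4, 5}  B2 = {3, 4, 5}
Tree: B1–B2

No — vertex 1 appears in no bag.

A tree decomposition must satisfy three properties: every vertex lies in some bag; for every edge, both endpoints lie together in some bag; and for every vertex, the bags containing it form a connected subtree. Here vertex 1 appears in no bag, so the decomposition is invalid.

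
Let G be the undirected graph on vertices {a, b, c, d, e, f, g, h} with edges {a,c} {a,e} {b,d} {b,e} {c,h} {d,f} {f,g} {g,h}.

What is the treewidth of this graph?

A width-2 tree decomposition is:
Bags: B1 = {b, d, f}  B2 = {b, f, g}  B3 = {b, g, h}  B4 = {b, c, h}  B5 = {a, b, c}  B6 = {a, b, e}
Tree: B1–B2, B2–B3, B3–B4, B4–B5, B5–B6
The largest bag has 3 vertices, giving width 2; this decomposition certifies tw(G) ≤ 2. Since b–d–f–g–h–c–a–e–b is a cycle in G, G is not acyclic. Forests are exactly the graphs of treewidth ≤ 1, so tw(G) ≥ 2. Hence tw(G) = 2 exactly.

2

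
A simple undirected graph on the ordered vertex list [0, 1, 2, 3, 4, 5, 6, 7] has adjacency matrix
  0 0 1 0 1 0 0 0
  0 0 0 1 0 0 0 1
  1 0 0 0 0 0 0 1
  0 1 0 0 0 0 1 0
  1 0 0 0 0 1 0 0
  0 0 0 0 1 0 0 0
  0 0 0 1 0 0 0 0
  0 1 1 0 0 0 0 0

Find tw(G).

A width-1 tree decomposition is:
Bags: B1 = {4, 5}  B2 = {0, 4}  B3 = {0, 2}  B4 = {2, 7}  B5 = {1, 7}  B6 = {1, 3}  B7 = {3, 6}
Tree: B1–B2, B2–B3, B3–B4, B4–B5, B5–B6, B6–B7
Each bag holds 2 vertices, so the decomposition has width 1, which upper-bounds the treewidth. Any graph with an edge has treewidth ≥ 1, and G has the edge 5–4. Combining the bounds, tw(G) = 1.

1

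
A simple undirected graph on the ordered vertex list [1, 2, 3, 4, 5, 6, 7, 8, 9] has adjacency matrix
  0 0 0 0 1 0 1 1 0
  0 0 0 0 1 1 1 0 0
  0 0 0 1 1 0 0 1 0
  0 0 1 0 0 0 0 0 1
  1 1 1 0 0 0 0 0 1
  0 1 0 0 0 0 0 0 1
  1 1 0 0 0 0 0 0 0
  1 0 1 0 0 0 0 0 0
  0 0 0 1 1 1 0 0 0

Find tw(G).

A width-3 tree decomposition is:
Bags: B1 = {2, 6, 7, 9}  B2 = {2, 5, 7, 9}  B3 = {1, 5, 7, 9}  B4 = {1, 4, 5, 9}  B5 = {1, 3, 4, 5}  B6 = {1, 3, 4, 8}
Tree: B1–B2, B2–B3, B3–B4, B4–B5, B5–B6
Every bag has size at most 4, so the width is 4 − 1 = 3 and tw(G) ≤ 3. For the lower bound: the 4 vertex sets {2,6,7}, {9}, {5}, {1,3,4,8} are disjoint, each induces a connected subgraph, and every pair is joined by at least one edge of G. Contracting each set to a single vertex therefore yields K_{4} as a minor, and since treewidth is minor-monotone, tw(G) ≥ tw(K_{4}) = 3. Hence tw(G) = 3 exactly.

3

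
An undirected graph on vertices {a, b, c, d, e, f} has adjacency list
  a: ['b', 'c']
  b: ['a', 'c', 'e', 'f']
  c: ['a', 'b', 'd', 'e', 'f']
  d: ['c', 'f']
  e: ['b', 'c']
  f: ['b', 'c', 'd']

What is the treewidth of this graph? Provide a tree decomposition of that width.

Treewidth 2.
One optimal decomposition is:
Bags: B1 = {b, c, e}  B2 = {b, c, f}  B3 = {a, b, c}  B4 = {c, d, f}
Tree: B1–B2, B2–B3, B2–B4

Every bag has size at most 3, so the width is 3 − 1 = 2 and tw(G) ≤ 2. On the other hand G contains the 3-clique {c, d, f}. A clique must lie in a single bag of any decomposition, so no decomposition can have width below 2. Hence tw(G) = 2 exactly.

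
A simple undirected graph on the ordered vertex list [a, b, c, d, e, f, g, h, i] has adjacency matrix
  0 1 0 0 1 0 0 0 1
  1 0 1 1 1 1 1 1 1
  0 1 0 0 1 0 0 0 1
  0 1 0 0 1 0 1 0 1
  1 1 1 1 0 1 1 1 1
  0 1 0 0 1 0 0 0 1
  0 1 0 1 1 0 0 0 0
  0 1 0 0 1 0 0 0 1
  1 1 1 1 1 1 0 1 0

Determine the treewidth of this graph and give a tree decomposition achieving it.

Every bag has size at most 4, so the width is 4 − 1 = 3 and tw(G) ≤ 3. For the lower bound, the 4 vertices {b, d, e, g} are pairwise adjacent, and any tree decomposition puts a clique entirely inside one bag — forcing width ≥ 3. Combining the bounds, tw(G) = 3.

Treewidth 3.
One optimal decomposition is:
Bags: B1 = {b, e, h, i}  B2 = {b, c, e, i}  B3 = {a, b, e, i}  B4 = {b, e, f, i}  B5 = {b, d, e, i}  B6 = {b, d, e, g}
Tree: B1–B2, B1–B3, B3–B4, B1–B5, B5–B6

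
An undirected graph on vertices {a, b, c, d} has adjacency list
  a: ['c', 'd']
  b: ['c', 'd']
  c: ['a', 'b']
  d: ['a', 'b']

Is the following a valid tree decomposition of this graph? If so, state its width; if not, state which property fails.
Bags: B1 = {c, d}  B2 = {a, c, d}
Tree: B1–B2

No — vertex b appears in no bag.

A tree decomposition must satisfy three properties: every vertex lies in some bag; for every edge, both endpoints lie together in some bag; and for every vertex, the bags containing it form a connected subtree. Here vertex b appears in no bag, so the decomposition is invalid.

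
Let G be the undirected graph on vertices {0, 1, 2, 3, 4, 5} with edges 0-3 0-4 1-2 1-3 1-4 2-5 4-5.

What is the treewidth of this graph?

2

A width-2 tree decomposition is:
Bags: B1 = {2, 4, 5}  B2 = {1, 2, 4}  B3 = {0, 1, 4}  B4 = {0, 1, 3}
Tree: B1–B2, B2–B3, B3–B4
The largest bag has 3 vertices, giving width 2; this decomposition certifies tw(G) ≤ 2. The edges 5–2–1–4–5 form a cycle, so G is not a tree and its treewidth is at least 2. Hence tw(G) = 2 exactly.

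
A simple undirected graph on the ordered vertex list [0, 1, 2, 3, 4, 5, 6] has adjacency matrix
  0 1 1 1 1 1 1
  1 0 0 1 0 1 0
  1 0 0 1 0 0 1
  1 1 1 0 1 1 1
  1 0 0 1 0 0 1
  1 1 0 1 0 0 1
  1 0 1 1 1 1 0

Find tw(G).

3

A width-3 tree decomposition is:
Bags: B1 = {0, 3, 4, 6}  B2 = {0, 2, 3, 6}  B3 = {0, 3, 5, 6}  B4 = {0, 1, 3, 5}
Tree: B1–B2, B1–B3, B3–B4
Each bag holds 4 vertices, so the decomposition has width 3, which upper-bounds the treewidth. For the lower bound, the 4 vertices {0, 1, 3, 5} are pairwise adjacent, and any tree decomposition puts a clique entirely inside one bag — forcing width ≥ 3. Combining the bounds, tw(G) = 3.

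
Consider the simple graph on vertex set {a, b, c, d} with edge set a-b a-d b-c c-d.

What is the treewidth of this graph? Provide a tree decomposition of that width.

Treewidth 2.
One optimal decomposition is:
Bags: B1 = {b, c, d}  B2 = {a, b, d}
Tree: B1–B2

The largest bag has 3 vertices, giving width 2; this decomposition certifies tw(G) ≤ 2. The edges b–c–d–a–b form a cycle, so G is not a tree and its treewidth is at least 2. Therefore the treewidth is 2.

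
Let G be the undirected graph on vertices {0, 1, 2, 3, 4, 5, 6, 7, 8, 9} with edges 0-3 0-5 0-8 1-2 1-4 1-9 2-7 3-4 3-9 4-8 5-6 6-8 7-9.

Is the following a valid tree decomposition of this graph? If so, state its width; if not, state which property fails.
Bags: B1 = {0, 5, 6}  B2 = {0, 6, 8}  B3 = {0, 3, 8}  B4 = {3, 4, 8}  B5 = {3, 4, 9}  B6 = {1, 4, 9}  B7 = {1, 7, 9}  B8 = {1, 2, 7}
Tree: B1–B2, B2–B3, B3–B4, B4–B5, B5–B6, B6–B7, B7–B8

Checking the three conditions: (i) the bags cover all of {0, 1, 2, 3, 4, 5, 6, 7, 8, 9}; (ii) for each edge, some bag contains both endpoints; (iii) the bags containing any fixed vertex form a subtree. All hold, so the decomposition is valid with width 3 − 1 = 2.

Yes; width 2.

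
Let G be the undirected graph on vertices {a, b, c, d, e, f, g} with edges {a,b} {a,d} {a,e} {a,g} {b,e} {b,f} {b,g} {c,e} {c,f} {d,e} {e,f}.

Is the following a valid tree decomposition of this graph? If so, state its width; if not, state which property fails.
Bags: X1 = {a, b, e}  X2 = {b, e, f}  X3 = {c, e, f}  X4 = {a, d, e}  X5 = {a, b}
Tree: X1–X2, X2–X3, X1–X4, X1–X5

A tree decomposition must satisfy three properties: every vertex lies in some bag; for every edge, both endpoints lie together in some bag; and for every vertex, the bags containing it form a connected subtree. Here vertex g appears in no bag, so the decomposition is invalid.

No — vertex g appears in no bag.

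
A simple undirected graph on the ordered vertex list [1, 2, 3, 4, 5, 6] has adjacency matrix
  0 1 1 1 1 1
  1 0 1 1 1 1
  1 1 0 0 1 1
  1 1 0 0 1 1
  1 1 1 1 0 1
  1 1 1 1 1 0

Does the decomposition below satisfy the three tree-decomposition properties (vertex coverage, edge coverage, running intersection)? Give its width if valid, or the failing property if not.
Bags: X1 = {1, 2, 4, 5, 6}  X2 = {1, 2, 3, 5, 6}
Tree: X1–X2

Every vertex of G appears in some bag (union = {1, 2, 3, 4, 5, 6}); every edge is covered by a bag; and for each vertex v the set of bags containing v is connected in the bag tree. The decomposition is therefore valid. The largest bag has 5 vertices, so the width is 4.

Yes; width 4.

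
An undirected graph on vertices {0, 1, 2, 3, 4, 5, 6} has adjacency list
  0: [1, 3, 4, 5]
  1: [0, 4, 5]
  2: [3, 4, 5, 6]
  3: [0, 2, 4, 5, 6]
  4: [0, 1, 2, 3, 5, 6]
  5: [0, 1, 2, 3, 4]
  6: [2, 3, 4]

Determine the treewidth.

3

A width-3 tree decomposition is:
Bags: B1 = {2, 3, 4, 5}  B2 = {0, 3, 4, 5}  B3 = {0, 1, 4, 5}  B4 = {2, 3, 4, 6}
Tree: B1–B2, B2–B3, B1–B4
Each bag holds 4 vertices, so the decomposition has width 3, which upper-bounds the treewidth. Conversely, {0, 1, 4, 5} is a clique of size 4, and the vertices of any clique must share a bag in every tree decomposition; so some bag has ≥ 4 vertices and tw(G) ≥ 3. The upper and lower bounds meet at 3, so that is the treewidth.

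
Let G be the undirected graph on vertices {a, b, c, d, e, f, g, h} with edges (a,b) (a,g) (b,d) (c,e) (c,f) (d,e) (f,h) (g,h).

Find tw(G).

2

A width-2 tree decomposition is:
Bags: B1 = {f, g, h}  B2 = {a, f, g}  B3 = {a, b, f}  B4 = {b, d, f}  B5 = {d, e, f}  B6 = {c, e, f}
Tree: B1–B2, B2–B3, B3–B4, B4–B5, B5–B6
Each bag holds 3 vertices, so the decomposition has width 2, which upper-bounds the treewidth. The edges f–h–g–a–b–d–e–c–f form a cycle, so G is not a tree and its treewidth is at least 2. Therefore the treewidth is 2.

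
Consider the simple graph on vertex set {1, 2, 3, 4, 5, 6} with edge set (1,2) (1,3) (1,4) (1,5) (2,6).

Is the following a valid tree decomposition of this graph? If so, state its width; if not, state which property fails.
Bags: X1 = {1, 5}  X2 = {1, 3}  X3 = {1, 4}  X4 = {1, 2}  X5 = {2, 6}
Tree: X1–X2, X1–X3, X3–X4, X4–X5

Yes; width 1.

Vertex coverage: the bags together contain {1, 2, 3, 4, 5, 6}, the full vertex set. Edge coverage: each edge of G has both endpoints in at least one bag. Running intersection: for every vertex, the bags containing it form a connected subtree. All three properties hold, so this is a valid tree decomposition of width max|bag| − 1 = 1, and hence tw(G) ≤ 1.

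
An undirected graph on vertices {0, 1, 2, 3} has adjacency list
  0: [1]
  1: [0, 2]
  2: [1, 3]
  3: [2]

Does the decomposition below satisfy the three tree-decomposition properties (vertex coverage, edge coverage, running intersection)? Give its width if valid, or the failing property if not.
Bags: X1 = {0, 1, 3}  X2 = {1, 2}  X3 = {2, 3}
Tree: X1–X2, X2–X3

No — bags containing vertex 3 are not connected in the tree.

A tree decomposition must satisfy three properties: every vertex lies in some bag; for every edge, both endpoints lie together in some bag; and for every vertex, the bags containing it form a connected subtree. Here bags containing vertex 3 are not connected in the tree, so the decomposition is invalid.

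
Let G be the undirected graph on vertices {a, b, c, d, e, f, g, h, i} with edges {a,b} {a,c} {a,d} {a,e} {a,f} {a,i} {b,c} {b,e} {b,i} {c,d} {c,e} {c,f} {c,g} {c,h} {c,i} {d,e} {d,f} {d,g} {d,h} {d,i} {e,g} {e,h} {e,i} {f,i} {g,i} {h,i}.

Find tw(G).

A width-4 tree decomposition is:
Bags: B1 = {a, c, d, e, i}  B2 = {c, d, e, h, i}  B3 = {a, b, c, e, i}  B4 = {a, c, d, f, i}  B5 = {c, d, e, g, i}
Tree: B1–B2, B1–B3, B1–B4, B1–B5
Each bag holds 5 vertices, so the decomposition has width 4, which upper-bounds the treewidth. On the other hand G contains the 5-clique {c, d, e, g, i}. A clique must lie in a single bag of any decomposition, so no decomposition can have width below 4. Hence tw(G) = 4 exactly.

4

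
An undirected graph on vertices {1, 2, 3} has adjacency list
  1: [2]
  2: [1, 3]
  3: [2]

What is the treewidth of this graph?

A width-1 tree decomposition is:
Bags: B1 = {2, 3}  B2 = {1, 2}
Tree: B1–B2
Every bag has size at most 2, so the width is 2 − 1 = 1 and tw(G) ≤ 1. Since G has at least one edge (e.g. 2–3), it is not an edgeless graph, so tw(G) ≥ 1. Hence tw(G) = 1 exactly.

1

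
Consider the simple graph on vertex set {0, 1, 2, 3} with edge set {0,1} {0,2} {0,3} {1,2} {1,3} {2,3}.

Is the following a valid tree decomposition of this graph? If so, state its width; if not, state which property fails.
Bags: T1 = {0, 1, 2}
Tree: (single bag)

A tree decomposition must satisfy three properties: every vertex lies in some bag; for every edge, both endpoints lie together in some bag; and for every vertex, the bags containing it form a connected subtree. Here vertex 3 appears in no bag, so the decomposition is invalid.

No — vertex 3 appears in no bag.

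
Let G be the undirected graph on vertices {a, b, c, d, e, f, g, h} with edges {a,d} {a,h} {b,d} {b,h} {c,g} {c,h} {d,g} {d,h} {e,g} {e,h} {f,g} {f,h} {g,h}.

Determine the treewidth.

2

A width-2 tree decomposition is:
Bags: B1 = {c, g, h}  B2 = {e, g, h}  B3 = {d, g, h}  B4 = {b, d, h}  B5 = {a, d, h}  B6 = {f, g, h}
Tree: B1–B2, B2–B3, B3–B4, B4–B5, B3–B6
Every bag has size at most 3, so the width is 3 − 1 = 2 and tw(G) ≤ 2. Conversely, {d, g, h} is a clique of size 3, and the vertices of any clique must share a bag in every tree decomposition; so some bag has ≥ 3 vertices and tw(G) ≥ 2. Combining the bounds, tw(G) = 2.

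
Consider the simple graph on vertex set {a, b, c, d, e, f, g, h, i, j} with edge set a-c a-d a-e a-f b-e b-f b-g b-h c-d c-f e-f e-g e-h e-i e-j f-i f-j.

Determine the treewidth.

A width-2 tree decomposition is:
Bags: B1 = {a, c, d}  B2 = {a, c, f}  B3 = {a, e, f}  B4 = {e, f, j}  B5 = {b, e, f}  B6 = {b, e, g}  B7 = {e, f, i}  B8 = {b, e, h}
Tree: B1–B2, B2–B3, B3–B4, B3–B5, B5–B6, B3–B7, B6–B8
Each bag holds 3 vertices, so the decomposition has width 2, which upper-bounds the treewidth. For the lower bound, the 3 vertices {a, c, d} are pairwise adjacent, and any tree decomposition puts a clique entirely inside one bag — forcing width ≥ 2. Therefore the treewidth is 2.

2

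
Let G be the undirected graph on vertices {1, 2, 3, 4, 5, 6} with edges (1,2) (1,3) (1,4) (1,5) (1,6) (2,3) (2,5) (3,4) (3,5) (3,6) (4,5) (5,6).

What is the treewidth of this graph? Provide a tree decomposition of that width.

Every bag has size at most 4, so the width is 4 − 1 = 3 and tw(G) ≤ 3. On the other hand G contains the 4-clique {1, 2, 3, 5}. A clique must lie in a single bag of any decomposition, so no decomposition can have width below 3. Therefore the treewidth is 3.

Treewidth 3.
One such decomposition:
Bags: B1 = {1, 3, 5, 6}  B2 = {1, 3, 4, 5}  B3 = {1, 2, 3, 5}
Tree: B1–B2, B2–B3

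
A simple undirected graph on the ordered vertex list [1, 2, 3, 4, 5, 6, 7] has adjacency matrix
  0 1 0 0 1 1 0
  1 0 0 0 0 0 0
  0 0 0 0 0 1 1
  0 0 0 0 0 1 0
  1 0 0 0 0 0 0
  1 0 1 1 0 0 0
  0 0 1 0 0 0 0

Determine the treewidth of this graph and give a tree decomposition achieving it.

Treewidth 1.
Bags: B1 = {1, 6}  B2 = {1, 5}  B3 = {3, 6}  B4 = {3, 7}  B5 = {4, 6}  B6 = {1, 2}
Tree: B1–B2, B1–B3, B3–B4, B1–B5, B2–B6

Every bag has size at most 2, so the width is 2 − 1 = 1 and tw(G) ≤ 1. Any graph with an edge has treewidth ≥ 1, and G has the edge 6–1. Combining the bounds, tw(G) = 1.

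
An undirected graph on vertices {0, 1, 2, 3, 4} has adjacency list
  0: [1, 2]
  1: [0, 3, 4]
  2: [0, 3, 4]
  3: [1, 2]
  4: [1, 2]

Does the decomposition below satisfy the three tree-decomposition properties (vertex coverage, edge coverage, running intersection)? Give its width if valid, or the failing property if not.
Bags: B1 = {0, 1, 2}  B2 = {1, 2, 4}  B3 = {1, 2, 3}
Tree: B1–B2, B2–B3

Vertex coverage: the bags together contain {0, 1, 2, 3, 4}, the full vertex set. Edge coverage: each edge of G has both endpoints in at least one bag. Running intersection: for every vertex, the bags containing it form a connected subtree. All three properties hold, so this is a valid tree decomposition of width max|bag| − 1 = 2, and hence tw(G) ≤ 2.

Yes; width 2.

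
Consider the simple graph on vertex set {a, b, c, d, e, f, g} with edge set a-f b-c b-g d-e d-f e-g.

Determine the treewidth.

1

A width-1 tree decomposition is:
Bags: B1 = {b, c}  B2 = {b, g}  B3 = {e, g}  B4 = {d, e}  B5 = {d, f}  B6 = {a, f}
Tree: B1–B2, B2–B3, B3–B4, B4–B5, B5–B6
The largest bag has 2 vertices, giving width 1; this decomposition certifies tw(G) ≤ 1. Since G has at least one edge (e.g. c–b), it is not an edgeless graph, so tw(G) ≥ 1. Hence tw(G) = 1 exactly.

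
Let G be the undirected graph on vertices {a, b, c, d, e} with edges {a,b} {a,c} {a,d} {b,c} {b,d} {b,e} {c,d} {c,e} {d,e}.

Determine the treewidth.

3

A width-3 tree decomposition is:
Bags: B1 = {a, b, c, d}  B2 = {b, c, d, e}
Tree: B1–B2
Every bag has size at most 4, so the width is 4 − 1 = 3 and tw(G) ≤ 3. Conversely, {b, c, d, e} is a clique of size 4, and the vertices of any clique must share a bag in every tree decomposition; so some bag has ≥ 4 vertices and tw(G) ≥ 3. Combining the bounds, tw(G) = 3.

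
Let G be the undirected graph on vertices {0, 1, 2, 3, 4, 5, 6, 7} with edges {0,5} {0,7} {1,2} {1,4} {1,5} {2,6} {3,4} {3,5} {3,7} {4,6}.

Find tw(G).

A width-2 tree decomposition is:
Bags: B1 = {2, 4, 6}  B2 = {1, 2, 4}  B3 = {1, 3, 4}  B4 = {1, 3, 5}  B5 = {3, 5, 7}  B6 = {0, 5, 7}
Tree: B1–B2, B2–B3, B3–B4, B4–B5, B5–B6
Each bag holds 3 vertices, so the decomposition has width 2, which upper-bounds the treewidth. The edges 6–2–1–4–6 form a cycle, so G is not a tree and its treewidth is at least 2. Hence tw(G) = 2 exactly.

2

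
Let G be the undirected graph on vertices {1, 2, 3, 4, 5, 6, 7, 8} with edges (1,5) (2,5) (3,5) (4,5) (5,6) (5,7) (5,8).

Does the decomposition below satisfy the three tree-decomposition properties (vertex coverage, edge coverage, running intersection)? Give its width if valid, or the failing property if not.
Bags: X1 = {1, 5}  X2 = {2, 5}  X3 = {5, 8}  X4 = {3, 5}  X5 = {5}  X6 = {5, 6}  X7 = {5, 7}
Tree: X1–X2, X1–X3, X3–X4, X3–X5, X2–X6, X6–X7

A tree decomposition must satisfy three properties: every vertex lies in some bag; for every edge, both endpoints lie together in some bag; and for every vertex, the bags containing it form a connected subtree. Here vertex 4 appears in no bag, so the decomposition is invalid.

No — vertex 4 appears in no bag.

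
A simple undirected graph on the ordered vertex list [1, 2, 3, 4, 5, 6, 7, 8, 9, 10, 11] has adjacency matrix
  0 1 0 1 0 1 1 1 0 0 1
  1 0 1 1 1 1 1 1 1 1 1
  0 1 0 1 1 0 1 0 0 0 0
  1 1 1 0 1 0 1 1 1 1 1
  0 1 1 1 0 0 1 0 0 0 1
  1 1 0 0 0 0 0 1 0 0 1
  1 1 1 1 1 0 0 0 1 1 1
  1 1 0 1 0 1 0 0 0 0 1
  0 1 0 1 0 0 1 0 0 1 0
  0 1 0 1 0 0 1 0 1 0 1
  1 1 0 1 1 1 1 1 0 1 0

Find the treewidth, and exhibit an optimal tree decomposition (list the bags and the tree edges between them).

Treewidth 4.
One optimal decomposition is:
Bags: B1 = {1, 2, 4, 7, 11}  B2 = {2, 4, 7, 10, 11}  B3 = {2, 4, 5, 7, 11}  B4 = {2, 4, 7, 9, 10}  B5 = {2, 3, 4, 5, 7}  B6 = {1, 2, 4, 8, 11}  B7 = {1, 2, 6, 8, 11}
Tree: B1–B2, B1–B3, B2–B4, B3–B5, B1–B6, B6–B7

Each bag holds 5 vertices, so the decomposition has width 4, which upper-bounds the treewidth. Conversely, {1, 2, 4, 8, 11} is a clique of size 5, and the vertices of any clique must share a bag in every tree decomposition; so some bag has ≥ 5 vertices and tw(G) ≥ 4. Combining the bounds, tw(G) = 4.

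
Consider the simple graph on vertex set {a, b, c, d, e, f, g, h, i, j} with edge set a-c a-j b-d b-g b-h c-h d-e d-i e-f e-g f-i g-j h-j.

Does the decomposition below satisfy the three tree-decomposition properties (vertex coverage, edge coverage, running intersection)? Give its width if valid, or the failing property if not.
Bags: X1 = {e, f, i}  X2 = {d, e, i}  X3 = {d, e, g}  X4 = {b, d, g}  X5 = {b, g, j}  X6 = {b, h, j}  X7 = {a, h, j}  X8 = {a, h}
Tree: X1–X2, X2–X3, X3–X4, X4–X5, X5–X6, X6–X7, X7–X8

No — vertex c appears in no bag.

A tree decomposition must satisfy three properties: every vertex lies in some bag; for every edge, both endpoints lie together in some bag; and for every vertex, the bags containing it form a connected subtree. Here vertex c appears in no bag, so the decomposition is invalid.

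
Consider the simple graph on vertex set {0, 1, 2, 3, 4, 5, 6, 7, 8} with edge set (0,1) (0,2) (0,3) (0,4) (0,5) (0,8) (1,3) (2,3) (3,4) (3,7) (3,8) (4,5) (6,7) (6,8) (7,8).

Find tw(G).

2

A width-2 tree decomposition is:
Bags: B1 = {0, 1, 3}  B2 = {0, 2, 3}  B3 = {0, 3, 4}  B4 = {0, 3, 8}  B5 = {3, 7, 8}  B6 = {0, 4, 5}  B7 = {6, 7, 8}
Tree: B1–B2, B2–B3, B1–B4, B4–B5, B3–B6, B5–B7
Each bag holds 3 vertices, so the decomposition has width 2, which upper-bounds the treewidth. For the lower bound, the 3 vertices {0, 3, 8} are pairwise adjacent, and any tree decomposition puts a clique entirely inside one bag — forcing width ≥ 2. Hence tw(G) = 2 exactly.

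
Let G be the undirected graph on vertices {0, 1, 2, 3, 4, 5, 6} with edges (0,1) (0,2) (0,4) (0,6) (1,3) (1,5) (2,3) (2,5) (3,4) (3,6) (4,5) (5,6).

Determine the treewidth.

3

A width-3 tree decomposition is:
Bags: B1 = {0, 3, 4, 5}  B2 = {0, 3, 5, 6}  B3 = {0, 2, 3, 5}  B4 = {0, 1, 3, 5}
Tree: B1–B2, B2–B3, B3–B4
Each bag holds 4 vertices, so the decomposition has width 3, which upper-bounds the treewidth. For the lower bound: the 4 vertex sets {3,4}, {0,6}, {5}, {2} are disjoint, each induces a connected subgraph, and every pair is joined by at least one edge of G. Contracting each set to a single vertex therefore yields K_{4} as a minor, and since treewidth is minor-monotone, tw(G) ≥ tw(K_{4}) = 3. Hence tw(G) = 3 exactly.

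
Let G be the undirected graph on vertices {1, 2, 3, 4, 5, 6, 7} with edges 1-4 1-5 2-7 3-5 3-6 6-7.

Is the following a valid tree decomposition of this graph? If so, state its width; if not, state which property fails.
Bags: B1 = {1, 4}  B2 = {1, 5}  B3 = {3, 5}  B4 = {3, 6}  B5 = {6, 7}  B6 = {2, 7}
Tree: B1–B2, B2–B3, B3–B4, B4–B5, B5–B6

Every vertex of G appears in some bag (union = {1, 2, 3, 4, 5, 6, 7}); every edge is covered by a bag; and for each vertex v the set of bags containing v is connected in the bag tree. The decomposition is therefore valid. The largest bag has 2 vertices, so the width is 1.

Yes; width 1.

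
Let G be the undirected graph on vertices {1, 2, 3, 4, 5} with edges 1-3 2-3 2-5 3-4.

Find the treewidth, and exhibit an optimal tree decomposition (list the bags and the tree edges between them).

The largest bag has 2 vertices, giving width 1; this decomposition certifies tw(G) ≤ 1. G has an edge, so its treewidth is at least 1. Therefore the treewidth is 1.

Treewidth 1.
One such decomposition:
Bags: B1 = {3, 4}  B2 = {2, 3}  B3 = {1, 3}  B4 = {2, 5}
Tree: B1–B2, B1–B3, B2–B4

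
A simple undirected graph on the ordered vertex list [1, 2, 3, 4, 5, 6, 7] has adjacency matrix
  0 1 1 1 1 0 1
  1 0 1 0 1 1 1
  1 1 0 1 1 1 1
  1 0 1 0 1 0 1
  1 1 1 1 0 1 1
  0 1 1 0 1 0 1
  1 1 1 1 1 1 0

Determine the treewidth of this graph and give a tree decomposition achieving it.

Every bag has size at most 5, so the width is 5 − 1 = 4 and tw(G) ≤ 4. Conversely, {1, 2, 3, 5, 7} is a clique of size 5, and the vertices of any clique must share a bag in every tree decomposition; so some bag has ≥ 5 vertices and tw(G) ≥ 4. Hence tw(G) = 4 exactly.

Treewidth 4.
One such decomposition:
Bags: B1 = {1, 3, 4, 5, 7}  B2 = {1, 2, 3, 5, 7}  B3 = {2, 3, 5, 6, 7}
Tree: B1–B2, B2–B3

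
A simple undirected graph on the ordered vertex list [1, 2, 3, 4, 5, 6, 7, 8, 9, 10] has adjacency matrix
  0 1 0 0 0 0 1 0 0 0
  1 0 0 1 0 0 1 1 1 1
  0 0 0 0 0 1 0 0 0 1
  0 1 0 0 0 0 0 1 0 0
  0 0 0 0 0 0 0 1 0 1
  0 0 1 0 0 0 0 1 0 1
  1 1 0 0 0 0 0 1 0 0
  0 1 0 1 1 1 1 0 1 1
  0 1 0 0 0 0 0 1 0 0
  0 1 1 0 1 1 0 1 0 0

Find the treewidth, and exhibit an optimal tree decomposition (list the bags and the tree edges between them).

Treewidth 2.
Bags: B1 = {6, 8, 10}  B2 = {2, 8, 10}  B3 = {2, 4, 8}  B4 = {3, 6, 10}  B5 = {2, 8, 9}  B6 = {5, 8, 10}  B7 = {2, 7, 8}  B8 = {1, 2, 7}
Tree: B1–B2, B2–B3, B1–B4, B3–B5, B2–B6, B2–B7, B7–B8

Each bag holds 3 vertices, so the decomposition has width 2, which upper-bounds the treewidth. Conversely, {2, 8, 9} is a clique of size 3, and the vertices of any clique must share a bag in every tree decomposition; so some bag has ≥ 3 vertices and tw(G) ≥ 2. The upper and lower bounds meet at 2, so that is the treewidth.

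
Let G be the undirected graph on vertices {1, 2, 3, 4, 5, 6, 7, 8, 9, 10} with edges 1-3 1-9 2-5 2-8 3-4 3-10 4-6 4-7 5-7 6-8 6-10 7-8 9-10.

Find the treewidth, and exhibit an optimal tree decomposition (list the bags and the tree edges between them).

Treewidth 2.
One optimal decomposition is:
Bags: B1 = {1, 9, 10}  B2 = {1, 3, 10}  B3 = {3, 6, 10}  B4 = {3, 4, 6}  B5 = {4, 6, 8}  B6 = {4, 7, 8}  B7 = {2, 7, 8}  B8 = {2, 5, 7}
Tree: B1–B2, B2–B3, B3–B4, B4–B5, B5–B6, B6–B7, B7–B8

Each bag holds 3 vertices, so the decomposition has width 2, which upper-bounds the treewidth. For the lower bound, G contains the cycle 9–1–3–10–9, so G is not a forest; only forests have treewidth ≤ 1, hence tw(G) ≥ 2. The upper and lower bounds meet at 2, so that is the treewidth.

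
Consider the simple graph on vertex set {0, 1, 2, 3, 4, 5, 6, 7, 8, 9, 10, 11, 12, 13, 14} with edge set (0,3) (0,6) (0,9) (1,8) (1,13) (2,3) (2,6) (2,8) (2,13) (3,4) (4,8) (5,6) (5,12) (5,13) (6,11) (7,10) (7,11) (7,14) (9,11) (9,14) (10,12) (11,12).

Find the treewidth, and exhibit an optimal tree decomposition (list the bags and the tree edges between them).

Each bag holds 4 vertices, so the decomposition has width 3, which upper-bounds the treewidth. For the lower bound: the 4 vertex sets {7,10,14}, {12}, {11}, {0,5,6,9} are disjoint, each induces a connected subgraph, and every pair is joined by at least one edge of G. Contracting each set to a single vertex therefore yields K_{4} as a minor, and since treewidth is minor-monotone, tw(G) ≥ tw(K_{4}) = 3. Hence tw(G) = 3 exactly.

Treewidth 3.
One such decomposition:
Bags: B1 = {7, 10, 12, 14}  B2 = {7, 11, 12, 14}  B3 = {9, 11, 12, 14}  B4 = {5, 9, 11, 12}  B5 = {5, 6, 9, 11}  B6 = {0, 5, 6, 9}  B7 = {0, 5, 6, 13}  B8 = {0, 2, 6, 13}  B9 = {0, 2, 3, 13}  B10 = {1, 2, 3, 13}  B11 = {1, 2, 3, 8}  B12 = {1, 3, 4, 8}
Tree: B1–B2, B2–B3, B3–B4, B4–B5, B5–B6, B6–B7, B7–B8, B8–B9, B9–B10, B10–B11, B11–B12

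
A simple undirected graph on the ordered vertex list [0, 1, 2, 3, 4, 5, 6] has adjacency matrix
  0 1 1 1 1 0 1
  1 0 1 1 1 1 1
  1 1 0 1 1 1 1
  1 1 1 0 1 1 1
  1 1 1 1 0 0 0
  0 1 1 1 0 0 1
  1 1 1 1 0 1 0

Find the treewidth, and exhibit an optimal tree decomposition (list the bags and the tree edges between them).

The largest bag has 5 vertices, giving width 4; this decomposition certifies tw(G) ≤ 4. On the other hand G contains the 5-clique {0, 1, 2, 3, 4}. A clique must lie in a single bag of any decomposition, so no decomposition can have width below 4. Therefore the treewidth is 4.

Treewidth 4.
One optimal decomposition is:
Bags: B1 = {0, 1, 2, 3, 6}  B2 = {0, 1, 2, 3, 4}  B3 = {1, 2, 3, 5, 6}
Tree: B1–B2, B1–B3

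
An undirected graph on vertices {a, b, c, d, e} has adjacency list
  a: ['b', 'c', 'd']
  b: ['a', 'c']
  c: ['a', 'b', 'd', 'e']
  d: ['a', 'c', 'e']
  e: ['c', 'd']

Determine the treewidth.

2

A width-2 tree decomposition is:
Bags: B1 = {a, b, c}  B2 = {a, c, d}  B3 = {c, d, e}
Tree: B1–B2, B2–B3
The largest bag has 3 vertices, giving width 2; this decomposition certifies tw(G) ≤ 2. For the lower bound, the 3 vertices {c, d, e} are pairwise adjacent, and any tree decomposition puts a clique entirely inside one bag — forcing width ≥ 2. The upper and lower bounds meet at 2, so that is the treewidth.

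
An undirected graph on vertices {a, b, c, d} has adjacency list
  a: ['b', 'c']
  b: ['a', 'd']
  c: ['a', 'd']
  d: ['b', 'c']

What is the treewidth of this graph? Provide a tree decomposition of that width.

Every bag has size at most 3, so the width is 3 − 1 = 2 and tw(G) ≤ 2. Since d–b–a–c–d is a cycle in G, G is not acyclic. Forests are exactly the graphs of treewidth ≤ 1, so tw(G) ≥ 2. Hence tw(G) = 2 exactly.

Treewidth 2.
One optimal decomposition is:
Bags: B1 = {a, b, d}  B2 = {a, c, d}
Tree: B1–B2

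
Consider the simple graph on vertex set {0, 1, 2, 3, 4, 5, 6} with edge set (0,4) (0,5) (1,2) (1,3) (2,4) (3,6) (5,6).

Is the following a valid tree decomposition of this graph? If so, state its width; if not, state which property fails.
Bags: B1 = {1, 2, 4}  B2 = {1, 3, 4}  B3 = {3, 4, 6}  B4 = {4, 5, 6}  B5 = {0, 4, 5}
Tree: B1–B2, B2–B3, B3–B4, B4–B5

Vertex coverage: the bags together contain {0, 1, 2, 3, 4, 5, 6}, the full vertex set. Edge coverage: each edge of G has both endpoints in at least one bag. Running intersection: for every vertex, the bags containing it form a connected subtree. All three properties hold, so this is a valid tree decomposition of width max|bag| − 1 = 2, and hence tw(G) ≤ 2.

Yes; width 2.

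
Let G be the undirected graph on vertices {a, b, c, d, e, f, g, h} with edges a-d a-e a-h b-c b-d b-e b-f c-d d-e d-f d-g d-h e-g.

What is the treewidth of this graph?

2

A width-2 tree decomposition is:
Bags: B1 = {b, d, f}  B2 = {b, d, e}  B3 = {b, c, d}  B4 = {a, d, e}  B5 = {d, e, g}  B6 = {a, d, h}
Tree: B1–B2, B1–B3, B2–B4, B2–B5, B4–B6
Each bag holds 3 vertices, so the decomposition has width 2, which upper-bounds the treewidth. For the lower bound, the 3 vertices {d, e, g} are pairwise adjacent, and any tree decomposition puts a clique entirely inside one bag — forcing width ≥ 2. The upper and lower bounds meet at 2, so that is the treewidth.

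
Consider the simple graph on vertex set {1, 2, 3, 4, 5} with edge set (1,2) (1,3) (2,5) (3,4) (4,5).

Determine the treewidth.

A width-2 tree decomposition is:
Bags: B1 = {1, 2, 5}  B2 = {1, 3, 5}  B3 = {3, 4, 5}
Tree: B1–B2, B2–B3
Each bag holds 3 vertices, so the decomposition has width 2, which upper-bounds the treewidth. For the lower bound, G contains the cycle 5–2–1–3–4–5, so G is not a forest; only forests have treewidth ≤ 1, hence tw(G) ≥ 2. Combining the bounds, tw(G) = 2.

2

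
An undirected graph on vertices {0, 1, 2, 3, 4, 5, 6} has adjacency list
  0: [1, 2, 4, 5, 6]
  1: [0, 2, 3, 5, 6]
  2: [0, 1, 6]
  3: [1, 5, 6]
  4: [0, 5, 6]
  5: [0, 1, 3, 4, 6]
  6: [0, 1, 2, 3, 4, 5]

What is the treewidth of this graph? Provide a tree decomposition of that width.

Treewidth 3.
Bags: B1 = {1, 3, 5, 6}  B2 = {0, 1, 5, 6}  B3 = {0, 1, 2, 6}  B4 = {0, 4, 5, 6}
Tree: B1–B2, B2–B3, B2–B4

The largest bag has 4 vertices, giving width 3; this decomposition certifies tw(G) ≤ 3. For the lower bound, the 4 vertices {0, 1, 2, 6} are pairwise adjacent, and any tree decomposition puts a clique entirely inside one bag — forcing width ≥ 3. Hence tw(G) = 3 exactly.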